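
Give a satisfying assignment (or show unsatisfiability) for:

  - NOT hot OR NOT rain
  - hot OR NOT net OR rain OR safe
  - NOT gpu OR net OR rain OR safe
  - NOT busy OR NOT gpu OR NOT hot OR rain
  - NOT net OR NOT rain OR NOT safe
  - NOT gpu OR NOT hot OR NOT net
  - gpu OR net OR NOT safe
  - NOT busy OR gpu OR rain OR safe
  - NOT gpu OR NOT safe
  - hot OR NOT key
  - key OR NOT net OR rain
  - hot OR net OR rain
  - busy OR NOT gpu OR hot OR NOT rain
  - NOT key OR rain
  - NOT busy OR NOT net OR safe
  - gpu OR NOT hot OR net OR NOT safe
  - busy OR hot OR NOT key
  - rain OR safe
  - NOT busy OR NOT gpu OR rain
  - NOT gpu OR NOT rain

safe = False, rain = True, hot = False, gpu = False, net = True, key = False, busy = False

Try safe = True:
  (NOT gpu OR NOT safe) forces gpu = False.
  (gpu OR net OR NOT safe) forces net = True.
  (NOT net OR NOT rain OR NOT safe) forces rain = False.
  (key OR NOT net OR rain) forces key = True.
  clause (NOT key OR rain) is falsified — backtrack.
So safe = False.
  then (rain OR safe) forces rain = True.
  then (NOT gpu OR NOT rain) forces gpu = False.
  then (NOT hot OR NOT rain) forces hot = False.
  then (hot OR NOT key) forces key = False.
Set net = True.
  then (NOT busy OR NOT net OR safe) forces busy = False.
All clauses satisfied.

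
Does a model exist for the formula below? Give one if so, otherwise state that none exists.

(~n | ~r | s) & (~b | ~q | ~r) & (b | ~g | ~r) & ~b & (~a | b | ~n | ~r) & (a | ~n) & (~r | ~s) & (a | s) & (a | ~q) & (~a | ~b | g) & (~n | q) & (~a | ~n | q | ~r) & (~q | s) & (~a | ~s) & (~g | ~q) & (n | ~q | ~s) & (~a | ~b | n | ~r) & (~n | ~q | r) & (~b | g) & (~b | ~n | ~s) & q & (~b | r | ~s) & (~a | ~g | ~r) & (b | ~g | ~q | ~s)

UNSATISFIABLE

Case b = True:
  Clause (~b) is falsified — contradiction.
Case b = False:
  (q) forces q = True.
  (a | ~q) forces a = True.
  (~q | s) forces s = True.
  Clause (~a | ~s) is falsified — contradiction.
Both cases fail, so the formula is unsatisfiable.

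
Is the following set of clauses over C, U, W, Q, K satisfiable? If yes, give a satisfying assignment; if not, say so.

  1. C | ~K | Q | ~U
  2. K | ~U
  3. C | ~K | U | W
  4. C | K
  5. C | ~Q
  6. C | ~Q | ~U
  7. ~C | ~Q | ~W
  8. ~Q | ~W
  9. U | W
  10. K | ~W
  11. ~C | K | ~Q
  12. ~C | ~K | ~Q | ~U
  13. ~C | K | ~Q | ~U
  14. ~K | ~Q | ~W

C = False, U = False, W = True, Q = False, K = True

Set C = False.
  then (C | K) forces K = True.
  then (C | ~Q) forces Q = False.
  then (C | ~K | Q | ~U) forces U = False.
  then (C | ~K | U | W) forces W = True.
All clauses satisfied.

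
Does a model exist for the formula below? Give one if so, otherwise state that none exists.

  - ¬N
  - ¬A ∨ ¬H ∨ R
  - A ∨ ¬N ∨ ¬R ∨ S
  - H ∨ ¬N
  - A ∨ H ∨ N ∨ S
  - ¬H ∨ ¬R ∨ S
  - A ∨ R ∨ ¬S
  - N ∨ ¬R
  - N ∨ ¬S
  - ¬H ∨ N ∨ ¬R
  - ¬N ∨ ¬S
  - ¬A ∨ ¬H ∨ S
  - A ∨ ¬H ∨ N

S=F, A=T, H=F, R=F, N=F

Unit clause (¬N) forces N = False.
In (N ∨ ¬R) only ¬R is left, so R = False.
In (N ∨ ¬S) only ¬S is left, so S = False.
Set A = True.
  then (¬A ∨ ¬H ∨ R) forces H = False.
All clauses satisfied.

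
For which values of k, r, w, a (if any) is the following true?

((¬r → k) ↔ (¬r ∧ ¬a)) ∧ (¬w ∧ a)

k=F, r=F, w=F, a=T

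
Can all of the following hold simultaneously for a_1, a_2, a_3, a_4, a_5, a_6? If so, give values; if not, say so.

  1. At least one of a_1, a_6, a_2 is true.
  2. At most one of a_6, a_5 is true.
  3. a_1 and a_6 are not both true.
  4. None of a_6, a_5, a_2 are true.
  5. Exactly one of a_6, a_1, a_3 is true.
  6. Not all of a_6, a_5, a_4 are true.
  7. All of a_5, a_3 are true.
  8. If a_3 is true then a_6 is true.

Case a_5 = True:
  Constraint (4) is violated (a_5=T) — contradiction.
Case a_5 = False:
  Constraint (7) is violated (a_5=F) — contradiction.
Both cases fail — unsatisfiable.

Unsatisfiable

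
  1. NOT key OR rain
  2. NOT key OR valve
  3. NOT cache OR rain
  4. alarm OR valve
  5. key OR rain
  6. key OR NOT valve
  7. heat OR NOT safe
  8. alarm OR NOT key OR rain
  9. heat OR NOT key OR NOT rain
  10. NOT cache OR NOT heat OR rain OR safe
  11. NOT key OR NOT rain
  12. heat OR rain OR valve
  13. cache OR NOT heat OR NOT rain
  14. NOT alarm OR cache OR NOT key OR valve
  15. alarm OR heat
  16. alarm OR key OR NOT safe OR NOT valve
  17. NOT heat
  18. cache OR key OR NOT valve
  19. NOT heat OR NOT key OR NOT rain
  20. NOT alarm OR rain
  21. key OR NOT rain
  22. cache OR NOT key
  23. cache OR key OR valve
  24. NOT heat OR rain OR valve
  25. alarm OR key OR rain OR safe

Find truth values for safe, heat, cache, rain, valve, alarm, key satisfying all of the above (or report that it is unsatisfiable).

UNSATISFIABLE

Case rain = True:
  (NOT key OR NOT rain) forces key = False.
  Clause (key OR NOT rain) is falsified — contradiction.
Case rain = False:
  (NOT key OR rain) forces key = False.
  Clause (key OR rain) is falsified — contradiction.
Both cases fail, so the formula is unsatisfiable.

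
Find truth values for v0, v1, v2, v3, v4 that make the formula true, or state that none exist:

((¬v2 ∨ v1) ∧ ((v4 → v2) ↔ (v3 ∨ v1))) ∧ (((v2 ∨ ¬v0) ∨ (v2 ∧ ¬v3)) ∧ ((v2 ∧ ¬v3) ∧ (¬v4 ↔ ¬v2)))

v0: True; v1: True; v2: True; v3: False; v4: True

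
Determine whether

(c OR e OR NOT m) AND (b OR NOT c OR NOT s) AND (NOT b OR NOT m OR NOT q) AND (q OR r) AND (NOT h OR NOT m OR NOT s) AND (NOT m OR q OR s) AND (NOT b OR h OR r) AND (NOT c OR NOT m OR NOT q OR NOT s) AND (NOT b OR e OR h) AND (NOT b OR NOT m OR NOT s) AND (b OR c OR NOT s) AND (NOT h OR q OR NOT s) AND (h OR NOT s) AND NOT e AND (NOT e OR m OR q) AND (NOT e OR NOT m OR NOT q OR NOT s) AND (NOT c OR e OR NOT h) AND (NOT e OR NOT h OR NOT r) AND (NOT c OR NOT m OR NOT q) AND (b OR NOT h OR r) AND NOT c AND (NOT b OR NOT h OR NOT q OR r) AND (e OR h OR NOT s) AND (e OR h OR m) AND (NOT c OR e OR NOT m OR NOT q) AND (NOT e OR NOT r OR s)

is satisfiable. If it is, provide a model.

q = False, b = True, e = False, c = False, h = True, r = True, m = False, s = False

Unit clause (NOT e) forces e = False.
Unit clause (NOT c) forces c = False.
In (c OR e OR NOT m) only NOT m is left, so m = False.
In (e OR h OR m) only h is left, so h = True.
Set q = False.
  then (q OR r) forces r = True.
  then (NOT h OR q OR NOT s) forces s = False.
Set b = True.
All clauses satisfied.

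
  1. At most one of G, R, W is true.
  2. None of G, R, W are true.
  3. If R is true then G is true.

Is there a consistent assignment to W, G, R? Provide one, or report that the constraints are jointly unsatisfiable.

W = False; G = False; R = False

  (1) {G, R, W}: 0 true — at most one ✓
  (2) {G, R, W}: 0 true — none ✓
  (3) R=F ⇒ G: vacuous ✓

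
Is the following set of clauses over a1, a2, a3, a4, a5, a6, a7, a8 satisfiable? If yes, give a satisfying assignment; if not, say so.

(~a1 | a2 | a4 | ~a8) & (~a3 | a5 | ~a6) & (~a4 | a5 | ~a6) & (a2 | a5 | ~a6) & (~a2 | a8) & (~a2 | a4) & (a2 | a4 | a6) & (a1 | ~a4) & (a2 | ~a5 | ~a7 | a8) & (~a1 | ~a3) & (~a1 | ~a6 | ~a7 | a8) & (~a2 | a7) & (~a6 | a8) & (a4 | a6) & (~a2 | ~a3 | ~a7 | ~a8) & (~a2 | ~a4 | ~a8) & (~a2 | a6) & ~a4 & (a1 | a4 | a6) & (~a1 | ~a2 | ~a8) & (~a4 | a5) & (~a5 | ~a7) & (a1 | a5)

Unit clause (~a4) forces a4 = False.
In (~a2 | a4) only ~a2 is left, so a2 = False.
In (a2 | a4 | a6) only a6 is left, so a6 = True.
In (~a6 | a8) only a8 is left, so a8 = True.
In (~a1 | a2 | a4 | ~a8) only ~a1 is left, so a1 = False.
In (a2 | a5 | ~a6) only a5 is left, so a5 = True.
In (~a5 | ~a7) only ~a7 is left, so a7 = False.
Set a3 = False.
All clauses satisfied.

a1 = False, a2 = False, a3 = False, a4 = False, a5 = True, a6 = True, a7 = False, a8 = True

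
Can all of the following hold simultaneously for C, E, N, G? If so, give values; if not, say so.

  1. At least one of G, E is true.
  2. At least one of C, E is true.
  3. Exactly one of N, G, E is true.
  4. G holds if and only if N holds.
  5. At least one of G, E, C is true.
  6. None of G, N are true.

C=T, E=T, N=F, G=F

  (1) {G, E}: 1 true — at least one ✓
  (2) {C, E}: 2 true — at least one ✓
  (3) {N, G, E}: 1 true — exactly one ✓
  (4) G=F, N=F — same ✓
  (5) {G, E, C}: 2 true — at least one ✓
  (6) {G, N}: 0 true — none ✓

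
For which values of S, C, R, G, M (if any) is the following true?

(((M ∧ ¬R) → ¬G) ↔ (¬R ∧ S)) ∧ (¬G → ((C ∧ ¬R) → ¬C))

S = False, C = True, R = False, G = True, M = True

  ((M ∧ ¬R) → ¬G) ↔ (¬R ∧ S) = True
    (M ∧ ¬R) → ¬G = False
      M ∧ ¬R = True
        ¬R = True
      ¬G = False
    ¬R ∧ S = False
      ¬R = True
  ¬G → ((C ∧ ¬R) → ¬C) = True
    ¬G = False
    (C ∧ ¬R) → ¬C = False
      C ∧ ¬R = True
        ¬R = True
      ¬C = False
Both conjuncts True, so the formula holds.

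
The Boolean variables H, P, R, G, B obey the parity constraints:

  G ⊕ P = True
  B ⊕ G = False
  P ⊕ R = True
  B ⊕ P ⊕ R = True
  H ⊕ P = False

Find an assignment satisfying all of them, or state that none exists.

H = True, P = True, R = False, G = False, B = False

G ⊕ P = F ⊕ T = True ✓
B ⊕ G = F ⊕ F = False ✓
P ⊕ R = T ⊕ F = True ✓
B ⊕ P ⊕ R = F ⊕ T ⊕ F = True ✓
H ⊕ P = T ⊕ T = False ✓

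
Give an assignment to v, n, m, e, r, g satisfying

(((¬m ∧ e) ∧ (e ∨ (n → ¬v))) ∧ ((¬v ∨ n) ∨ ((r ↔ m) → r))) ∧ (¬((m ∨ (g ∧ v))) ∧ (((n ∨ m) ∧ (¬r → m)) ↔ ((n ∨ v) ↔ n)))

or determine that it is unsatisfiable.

v: False, n: True, m: False, e: True, r: True, g: False

  ((¬m ∧ e) ∧ (e ∨ (n → ¬v))) ∧ ((¬v ∨ n) ∨ ((r ↔ m) → r)) = True
    (¬m ∧ e) ∧ (e ∨ (n → ¬v)) = True
      ¬m ∧ e = True
        ¬m = True
      e ∨ (n → ¬v) = True
        n → ¬v = True
          ¬v = True
    (¬v ∨ n) ∨ ((r ↔ m) → r) = True
      ¬v ∨ n = True
        ¬v = True
      (r ↔ m) → r = True
        r ↔ m = False
  ¬((m ∨ (g ∧ v))) ∧ (((n ∨ m) ∧ (¬r → m)) ↔ ((n ∨ v) ↔ n)) = True
    ¬((m ∨ (g ∧ v))) = True
      m ∨ (g ∧ v) = False
        g ∧ v = False
    ((n ∨ m) ∧ (¬r → m)) ↔ ((n ∨ v) ↔ n) = True
      (n ∨ m) ∧ (¬r → m) = True
        n ∨ m = True
        ¬r → m = True
          ¬r = False
      (n ∨ v) ↔ n = True
        n ∨ v = True
Both conjuncts True, so the formula holds.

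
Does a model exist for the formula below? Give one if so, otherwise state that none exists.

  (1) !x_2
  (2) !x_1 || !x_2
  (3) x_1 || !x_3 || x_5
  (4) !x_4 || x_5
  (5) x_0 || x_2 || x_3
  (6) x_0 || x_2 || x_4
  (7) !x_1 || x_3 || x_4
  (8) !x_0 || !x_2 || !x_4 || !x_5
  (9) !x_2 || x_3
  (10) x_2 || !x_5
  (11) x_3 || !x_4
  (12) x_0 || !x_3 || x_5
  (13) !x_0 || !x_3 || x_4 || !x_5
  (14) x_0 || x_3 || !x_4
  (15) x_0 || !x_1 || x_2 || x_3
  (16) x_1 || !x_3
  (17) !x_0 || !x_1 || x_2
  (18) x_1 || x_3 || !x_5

Unit clause (!x_2) forces x_2 = False.
In (x_2 || !x_5) only !x_5 is left, so x_5 = False.
In (!x_4 || x_5) only !x_4 is left, so x_4 = False.
In (x_0 || x_2 || x_4) only x_0 is left, so x_0 = True.
In (!x_0 || !x_1 || x_2) only !x_1 is left, so x_1 = False.
In (x_1 || !x_3 || x_5) only !x_3 is left, so x_3 = False.
All clauses satisfied.

x_0: True, x_1: False, x_2: False, x_3: False, x_4: False, x_5: False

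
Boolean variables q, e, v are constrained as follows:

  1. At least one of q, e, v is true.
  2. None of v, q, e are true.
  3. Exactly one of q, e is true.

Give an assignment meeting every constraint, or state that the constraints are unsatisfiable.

Case q = True:
  Constraint (2) is violated (q=T) — contradiction.
Case q = False:
  (2) forces v = False.
  (1) with q=F, v=F forces e = True.
  Constraint (2) is violated (e=T) — contradiction.
Both cases fail — unsatisfiable.

Unsatisfiable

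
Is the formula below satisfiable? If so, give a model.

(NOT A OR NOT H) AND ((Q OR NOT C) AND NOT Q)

H: False; Q: False; A: True; C: False

  NOT A OR NOT H = True
    NOT A = False
    NOT H = True
  (Q OR NOT C) AND NOT Q = True
    Q OR NOT C = True
      NOT C = True
    NOT Q = True
Both conjuncts True, so the formula holds.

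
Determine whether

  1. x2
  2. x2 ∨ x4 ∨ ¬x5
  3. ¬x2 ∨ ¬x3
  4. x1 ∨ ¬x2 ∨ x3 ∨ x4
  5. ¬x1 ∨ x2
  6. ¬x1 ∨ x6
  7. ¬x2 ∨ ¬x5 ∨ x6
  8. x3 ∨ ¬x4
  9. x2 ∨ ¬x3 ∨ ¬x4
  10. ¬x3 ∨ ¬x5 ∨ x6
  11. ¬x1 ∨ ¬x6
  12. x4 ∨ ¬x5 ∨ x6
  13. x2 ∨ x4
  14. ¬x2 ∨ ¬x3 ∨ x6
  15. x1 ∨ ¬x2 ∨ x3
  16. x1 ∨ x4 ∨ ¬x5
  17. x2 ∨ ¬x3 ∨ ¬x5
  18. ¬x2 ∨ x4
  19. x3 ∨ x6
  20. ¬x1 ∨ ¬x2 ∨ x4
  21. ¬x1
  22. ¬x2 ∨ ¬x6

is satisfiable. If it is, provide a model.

Unsatisfiable

Case x1 = True:
  Clause (¬x1) is falsified — contradiction.
Case x1 = False:
  (x2) forces x2 = True.
  (¬x2 ∨ ¬x3) forces x3 = False.
  Clause (x1 ∨ ¬x2 ∨ x3) is falsified — contradiction.
Both cases fail, so the formula is unsatisfiable.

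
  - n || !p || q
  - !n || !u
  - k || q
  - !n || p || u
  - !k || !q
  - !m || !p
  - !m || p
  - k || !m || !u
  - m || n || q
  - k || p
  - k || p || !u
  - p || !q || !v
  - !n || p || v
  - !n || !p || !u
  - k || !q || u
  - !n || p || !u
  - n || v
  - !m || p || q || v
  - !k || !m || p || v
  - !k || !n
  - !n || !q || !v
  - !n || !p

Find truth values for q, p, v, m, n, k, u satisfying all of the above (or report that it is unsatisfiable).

q = True, p = True, v = True, m = False, n = False, k = False, u = True

Try q = False:
  (k || q) forces k = True.
  (!k || !n) forces n = False.
  (n || !p || q) forces p = False.
  (!m || p) forces m = False.
  clause (m || n || q) is falsified — backtrack.
So q = True.
  then (!k || !q) forces k = False.
  then (k || p) forces p = True.
  then (k || !q || u) forces u = True.
  then (!n || !p) forces n = False.
  then (!m || !p) forces m = False.
  then (n || v) forces v = True.
All clauses satisfied.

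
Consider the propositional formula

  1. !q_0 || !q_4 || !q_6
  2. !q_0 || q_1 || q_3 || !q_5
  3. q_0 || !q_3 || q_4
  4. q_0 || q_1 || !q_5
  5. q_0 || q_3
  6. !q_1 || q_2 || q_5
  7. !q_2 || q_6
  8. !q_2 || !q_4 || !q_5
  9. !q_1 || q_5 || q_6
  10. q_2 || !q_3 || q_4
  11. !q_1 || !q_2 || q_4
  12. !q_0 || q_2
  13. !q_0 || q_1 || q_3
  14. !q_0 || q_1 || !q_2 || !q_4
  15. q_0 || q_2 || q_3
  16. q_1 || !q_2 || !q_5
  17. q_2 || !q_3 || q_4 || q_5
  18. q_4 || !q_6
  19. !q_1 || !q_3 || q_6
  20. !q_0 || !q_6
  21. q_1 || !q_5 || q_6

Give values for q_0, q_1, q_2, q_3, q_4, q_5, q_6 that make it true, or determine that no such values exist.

q_0 = False; q_1 = True; q_2 = False; q_3 = True; q_4 = True; q_5 = True; q_6 = True

Try q_0 = True:
  (!q_0 || q_2) forces q_2 = True.
  (!q_2 || q_6) forces q_6 = True.
  clause (!q_0 || !q_6) is falsified — backtrack.
So q_0 = False.
  then (q_0 || q_3) forces q_3 = True.
  then (q_0 || !q_3 || q_4) forces q_4 = True.
Set q_1 = True.
  then (!q_1 || !q_3 || q_6) forces q_6 = True.
Set q_2 = False.
  then (!q_1 || q_2 || q_5) forces q_5 = True.
All clauses satisfied.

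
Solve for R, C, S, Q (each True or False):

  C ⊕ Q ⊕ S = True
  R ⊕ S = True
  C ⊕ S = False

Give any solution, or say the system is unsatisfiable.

R = True, C = False, S = False, Q = True

C ⊕ Q ⊕ S = F ⊕ T ⊕ F = True ✓
R ⊕ S = T ⊕ F = True ✓
C ⊕ S = F ⊕ F = False ✓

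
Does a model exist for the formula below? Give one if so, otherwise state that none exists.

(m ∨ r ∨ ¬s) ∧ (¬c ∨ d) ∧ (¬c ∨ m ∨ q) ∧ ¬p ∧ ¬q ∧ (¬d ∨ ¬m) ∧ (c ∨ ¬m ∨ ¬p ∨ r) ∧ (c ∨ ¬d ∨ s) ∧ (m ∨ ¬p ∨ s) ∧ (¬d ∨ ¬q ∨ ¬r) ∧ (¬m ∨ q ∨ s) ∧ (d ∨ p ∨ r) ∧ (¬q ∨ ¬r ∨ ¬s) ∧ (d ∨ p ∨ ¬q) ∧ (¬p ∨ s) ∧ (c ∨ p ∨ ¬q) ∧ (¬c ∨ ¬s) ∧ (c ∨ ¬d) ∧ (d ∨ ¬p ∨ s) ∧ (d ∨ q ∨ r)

Unit clause (¬p) forces p = False.
Unit clause (¬q) forces q = False.
Try c = True:
  (¬c ∨ d) forces d = True.
  (¬c ∨ m ∨ q) forces m = True.
  clause (¬d ∨ ¬m) is falsified — backtrack.
So c = False.
  then (c ∨ ¬d) forces d = False.
  then (d ∨ q ∨ r) forces r = True.
Set s = True.
Set m = True.
All clauses satisfied.

c = False, d = False, r = True, q = False, p = False, s = True, m = True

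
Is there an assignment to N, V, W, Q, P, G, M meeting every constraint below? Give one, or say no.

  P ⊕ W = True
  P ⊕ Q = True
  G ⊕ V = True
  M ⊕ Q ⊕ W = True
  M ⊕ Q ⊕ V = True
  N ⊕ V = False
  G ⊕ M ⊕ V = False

N = False, V = False, W = False, Q = False, P = True, G = True, M = True

P ⊕ W = T ⊕ F = True ✓
P ⊕ Q = T ⊕ F = True ✓
G ⊕ V = T ⊕ F = True ✓
M ⊕ Q ⊕ W = T ⊕ F ⊕ F = True ✓
M ⊕ Q ⊕ V = T ⊕ F ⊕ F = True ✓
N ⊕ V = F ⊕ F = False ✓
G ⊕ M ⊕ V = T ⊕ T ⊕ F = False ✓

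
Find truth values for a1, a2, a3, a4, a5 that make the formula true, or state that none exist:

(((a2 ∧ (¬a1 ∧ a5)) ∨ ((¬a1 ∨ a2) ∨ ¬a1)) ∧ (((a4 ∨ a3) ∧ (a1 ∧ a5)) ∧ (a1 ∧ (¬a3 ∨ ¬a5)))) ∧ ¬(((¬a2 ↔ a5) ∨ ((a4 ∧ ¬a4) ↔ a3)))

No satisfying assignment exists.

Case a1 = True: the formula simplifies to (a2 ∧ (((a4 ∨ a3) ∧ a5) ∧ (¬a3 ∨ ¬a5))) ∧ ¬(((¬a2 ↔ a5) ∨ ((a4 ∧ ¬a4) ↔ a3))).
  a5 = True: simplifies to (a2 ∧ ((a4 ∨ a3) ∧ ¬a3)) ∧ ¬((¬a2 ∨ ((a4 ∧ ¬a4) ↔ a3))).
    a3 = True: the conjunct ¬a3 is False.
    a3 = False: simplifies to (a2 ∧ a4) ∧ ¬((¬a2 ∨ ¬((a4 ∧ ¬a4)))).
      a4 = True: the conjunct ¬((¬a2 ∨ ¬((a4 ∧ ¬a4)))) becomes ¬((¬a2 ∨ True)) = False.
      a4 = False: the conjunct a4 is False.
  a5 = False: the conjunct a5 is False.
Case a1 = False: the conjunct a1 is False.
Both cases fail — unsatisfiable.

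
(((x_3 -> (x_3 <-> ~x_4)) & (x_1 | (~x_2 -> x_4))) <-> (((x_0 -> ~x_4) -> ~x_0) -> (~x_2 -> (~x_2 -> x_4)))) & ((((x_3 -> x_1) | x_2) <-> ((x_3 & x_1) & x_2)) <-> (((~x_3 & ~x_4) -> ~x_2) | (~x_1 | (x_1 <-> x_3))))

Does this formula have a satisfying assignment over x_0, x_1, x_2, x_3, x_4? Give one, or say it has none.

x_0 = True; x_1 = True; x_2 = True; x_3 = False; x_4 = False

  ((x_3 -> (x_3 <-> ~x_4)) & (x_1 | (~x_2 -> x_4))) <-> (((x_0 -> ~x_4) -> ~x_0) -> (~x_2 -> (~x_2 -> x_4))) = True
    (x_3 -> (x_3 <-> ~x_4)) & (x_1 | (~x_2 -> x_4)) = True
      x_3 -> (x_3 <-> ~x_4) = True
        x_3 <-> ~x_4 = False
          ~x_4 = True
      x_1 | (~x_2 -> x_4) = True
        ~x_2 -> x_4 = True
          ~x_2 = False
    ((x_0 -> ~x_4) -> ~x_0) -> (~x_2 -> (~x_2 -> x_4)) = True
      (x_0 -> ~x_4) -> ~x_0 = False
        x_0 -> ~x_4 = True
          ~x_4 = True
        ~x_0 = False
      ~x_2 -> (~x_2 -> x_4) = True
        ~x_2 = False
        ~x_2 -> x_4 = True
          ~x_2 = False
  (((x_3 -> x_1) | x_2) <-> ((x_3 & x_1) & x_2)) <-> (((~x_3 & ~x_4) -> ~x_2) | (~x_1 | (x_1 <-> x_3))) = True
    ((x_3 -> x_1) | x_2) <-> ((x_3 & x_1) & x_2) = False
      (x_3 -> x_1) | x_2 = True
        x_3 -> x_1 = True
      (x_3 & x_1) & x_2 = False
        x_3 & x_1 = False
    ((~x_3 & ~x_4) -> ~x_2) | (~x_1 | (x_1 <-> x_3)) = False
      (~x_3 & ~x_4) -> ~x_2 = False
        ~x_3 & ~x_4 = True
          ~x_3 = True
          ~x_4 = True
        ~x_2 = False
      ~x_1 | (x_1 <-> x_3) = False
        ~x_1 = False
        x_1 <-> x_3 = False
Both conjuncts True, so the formula holds.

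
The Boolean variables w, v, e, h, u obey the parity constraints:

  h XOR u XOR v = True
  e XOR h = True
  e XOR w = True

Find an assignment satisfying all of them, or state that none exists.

w = False, v = False, e = True, h = False, u = True

h XOR u XOR v = F XOR T XOR F = True ✓
e XOR h = T XOR F = True ✓
e XOR w = T XOR F = True ✓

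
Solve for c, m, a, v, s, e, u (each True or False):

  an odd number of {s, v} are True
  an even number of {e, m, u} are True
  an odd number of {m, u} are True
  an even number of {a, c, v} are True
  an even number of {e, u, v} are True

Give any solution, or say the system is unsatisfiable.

c = True, m = True, a = False, v = True, s = False, e = True, u = False

{s, v}: 1 true → odd ✓
{e, m, u}: 2 true → even ✓
{m, u}: 1 true → odd ✓
{a, c, v}: 2 true → even ✓
{e, u, v}: 2 true → even ✓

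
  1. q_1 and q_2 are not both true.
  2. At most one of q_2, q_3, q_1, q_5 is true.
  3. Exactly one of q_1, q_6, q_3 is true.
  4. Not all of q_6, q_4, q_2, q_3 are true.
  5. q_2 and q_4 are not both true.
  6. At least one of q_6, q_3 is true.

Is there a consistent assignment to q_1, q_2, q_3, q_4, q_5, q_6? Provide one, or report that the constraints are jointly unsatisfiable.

q_1=F, q_2=F, q_3=F, q_4=F, q_5=T, q_6=T

  (1) q_1=F, q_2=F — not both ✓
  (2) {q_2, q_3, q_1, q_5}: 1 true — at most one ✓
  (3) {q_1, q_6, q_3}: 1 true — exactly one ✓
  (4) {q_6, q_4, q_2, q_3}: 1/4 true — not all ✓
  (5) q_2=F, q_4=F — not both ✓
  (6) {q_6, q_3}: 1 true — at least one ✓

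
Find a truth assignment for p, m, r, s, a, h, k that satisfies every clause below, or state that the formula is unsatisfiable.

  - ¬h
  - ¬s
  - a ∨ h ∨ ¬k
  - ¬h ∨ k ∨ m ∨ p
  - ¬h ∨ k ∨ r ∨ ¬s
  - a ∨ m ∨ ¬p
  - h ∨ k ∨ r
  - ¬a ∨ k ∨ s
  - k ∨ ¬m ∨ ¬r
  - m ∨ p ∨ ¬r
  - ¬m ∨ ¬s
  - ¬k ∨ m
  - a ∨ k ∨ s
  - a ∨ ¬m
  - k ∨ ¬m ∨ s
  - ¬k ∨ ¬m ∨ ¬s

p = False, m = True, r = False, s = False, a = True, h = False, k = True

Unit clause (¬h) forces h = False.
Unit clause (¬s) forces s = False.
Set p = False.
Try m = False:
  (m ∨ p ∨ ¬r) forces r = False.
  (h ∨ k ∨ r) forces k = True.
  clause (¬k ∨ m) is falsified — backtrack.
So m = True.
  then (a ∨ ¬m) forces a = True.
  then (k ∨ ¬m ∨ s) forces k = True.
Set r = False.
All clauses satisfied.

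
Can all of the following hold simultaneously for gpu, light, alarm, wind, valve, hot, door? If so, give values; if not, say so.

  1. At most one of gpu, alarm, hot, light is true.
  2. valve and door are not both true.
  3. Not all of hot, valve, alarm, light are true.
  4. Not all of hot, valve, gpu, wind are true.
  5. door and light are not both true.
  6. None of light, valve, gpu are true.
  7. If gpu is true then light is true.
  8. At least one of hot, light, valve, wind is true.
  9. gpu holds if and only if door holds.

gpu = False, light = False, alarm = False, wind = True, valve = False, hot = False, door = False

  (1) {gpu, alarm, hot, light}: 0 true — at most one ✓
  (2) valve=F, door=F — not both ✓
  (3) {hot, valve, alarm, light}: 0/4 true — not all ✓
  (4) {hot, valve, gpu, wind}: 1/4 true — not all ✓
  (5) door=F, light=F — not both ✓
  (6) {light, valve, gpu}: 0 true — none ✓
  (7) gpu=F ⇒ light: vacuous ✓
  (8) {hot, light, valve, wind}: 1 true — at least one ✓
  (9) gpu=F, door=F — same ✓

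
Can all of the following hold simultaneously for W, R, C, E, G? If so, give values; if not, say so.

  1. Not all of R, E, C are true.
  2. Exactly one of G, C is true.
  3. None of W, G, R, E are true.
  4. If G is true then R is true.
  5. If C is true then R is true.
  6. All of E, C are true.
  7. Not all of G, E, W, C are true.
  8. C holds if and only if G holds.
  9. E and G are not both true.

The formula is unsatisfiable.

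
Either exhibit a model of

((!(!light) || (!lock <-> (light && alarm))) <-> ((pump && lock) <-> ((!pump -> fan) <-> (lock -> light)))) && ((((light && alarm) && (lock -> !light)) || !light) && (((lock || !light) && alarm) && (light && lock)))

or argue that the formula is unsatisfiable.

No satisfying assignment exists.

Case light = True: the formula simplifies to ((pump && lock) <-> (!pump -> fan)) && ((alarm && !lock) && ((lock && alarm) && lock)).
  lock = True: the conjunct !lock is False.
  lock = False: the conjunct lock is False.
Case light = False: the conjunct light is False.
Both cases fail — unsatisfiable.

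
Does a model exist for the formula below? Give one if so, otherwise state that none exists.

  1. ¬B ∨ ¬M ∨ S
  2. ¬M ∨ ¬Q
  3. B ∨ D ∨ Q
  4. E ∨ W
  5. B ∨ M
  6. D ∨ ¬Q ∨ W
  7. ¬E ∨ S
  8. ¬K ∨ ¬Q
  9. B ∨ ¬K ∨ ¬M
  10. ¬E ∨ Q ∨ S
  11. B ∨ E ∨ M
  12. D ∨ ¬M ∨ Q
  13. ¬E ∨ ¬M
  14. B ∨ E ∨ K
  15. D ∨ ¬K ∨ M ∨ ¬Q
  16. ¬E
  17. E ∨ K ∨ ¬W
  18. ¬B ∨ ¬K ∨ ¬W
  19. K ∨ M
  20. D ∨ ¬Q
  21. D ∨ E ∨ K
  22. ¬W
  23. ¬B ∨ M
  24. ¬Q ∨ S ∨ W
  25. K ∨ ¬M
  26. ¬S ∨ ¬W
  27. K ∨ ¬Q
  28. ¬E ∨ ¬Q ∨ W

Unsatisfiable

Case W = True:
  Clause (¬W) is falsified — contradiction.
Case W = False:
  (E ∨ W) forces E = True.
  Clause (¬E) is falsified — contradiction.
Both cases fail, so the formula is unsatisfiable.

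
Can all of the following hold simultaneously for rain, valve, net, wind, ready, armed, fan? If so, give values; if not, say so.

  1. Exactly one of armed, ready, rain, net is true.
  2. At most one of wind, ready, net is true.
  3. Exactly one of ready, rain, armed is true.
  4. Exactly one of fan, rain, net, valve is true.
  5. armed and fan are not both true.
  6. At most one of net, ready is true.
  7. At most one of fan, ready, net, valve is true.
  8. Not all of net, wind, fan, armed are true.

rain: True; valve: False; net: False; wind: True; ready: False; armed: False; fan: False

  (1) {armed, ready, rain, net}: 1 true — exactly one ✓
  (2) {wind, ready, net}: 1 true — at most one ✓
  (3) {ready, rain, armed}: 1 true — exactly one ✓
  (4) {fan, rain, net, valve}: 1 true — exactly one ✓
  (5) armed=F, fan=F — not both ✓
  (6) {net, ready}: 0 true — at most one ✓
  (7) {fan, ready, net, valve}: 0 true — at most one ✓
  (8) {net, wind, fan, armed}: 1/4 true — not all ✓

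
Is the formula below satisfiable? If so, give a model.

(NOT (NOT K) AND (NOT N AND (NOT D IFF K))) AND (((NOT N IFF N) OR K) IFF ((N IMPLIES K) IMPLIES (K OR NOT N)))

K: True, N: False, D: False

  NOT (NOT K) AND (NOT N AND (NOT D IFF K)) = True
    NOT (NOT K) = True
      NOT K = False
    NOT N AND (NOT D IFF K) = True
      NOT N = True
      NOT D IFF K = True
        NOT D = True
  ((NOT N IFF N) OR K) IFF ((N IMPLIES K) IMPLIES (K OR NOT N)) = True
    (NOT N IFF N) OR K = True
      NOT N IFF N = False
        NOT N = True
    (N IMPLIES K) IMPLIES (K OR NOT N) = True
      N IMPLIES K = True
      K OR NOT N = True
        NOT N = True
Both conjuncts True, so the formula holds.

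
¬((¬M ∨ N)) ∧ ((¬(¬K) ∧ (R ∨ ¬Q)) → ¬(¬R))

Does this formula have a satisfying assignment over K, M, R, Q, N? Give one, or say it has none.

K: False, M: True, R: True, Q: True, N: False

  ¬((¬M ∨ N)) = True
    ¬M ∨ N = False
      ¬M = False
  (¬(¬K) ∧ (R ∨ ¬Q)) → ¬(¬R) = True
    ¬(¬K) ∧ (R ∨ ¬Q) = False
      ¬(¬K) = False
        ¬K = True
      R ∨ ¬Q = True
        ¬Q = False
    ¬(¬R) = True
      ¬R = False
Both conjuncts True, so the formula holds.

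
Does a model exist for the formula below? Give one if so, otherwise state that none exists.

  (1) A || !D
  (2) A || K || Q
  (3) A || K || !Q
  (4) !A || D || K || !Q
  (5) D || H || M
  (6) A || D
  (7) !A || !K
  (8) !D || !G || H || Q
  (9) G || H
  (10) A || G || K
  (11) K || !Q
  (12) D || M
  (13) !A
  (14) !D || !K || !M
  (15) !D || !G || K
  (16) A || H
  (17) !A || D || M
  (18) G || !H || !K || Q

Unsatisfiable — no assignment works.

Case A = True:
  Clause (!A) is falsified — contradiction.
Case A = False:
  (A || !D) forces D = False.
  Clause (A || D) is falsified — contradiction.
Both cases fail, so the formula is unsatisfiable.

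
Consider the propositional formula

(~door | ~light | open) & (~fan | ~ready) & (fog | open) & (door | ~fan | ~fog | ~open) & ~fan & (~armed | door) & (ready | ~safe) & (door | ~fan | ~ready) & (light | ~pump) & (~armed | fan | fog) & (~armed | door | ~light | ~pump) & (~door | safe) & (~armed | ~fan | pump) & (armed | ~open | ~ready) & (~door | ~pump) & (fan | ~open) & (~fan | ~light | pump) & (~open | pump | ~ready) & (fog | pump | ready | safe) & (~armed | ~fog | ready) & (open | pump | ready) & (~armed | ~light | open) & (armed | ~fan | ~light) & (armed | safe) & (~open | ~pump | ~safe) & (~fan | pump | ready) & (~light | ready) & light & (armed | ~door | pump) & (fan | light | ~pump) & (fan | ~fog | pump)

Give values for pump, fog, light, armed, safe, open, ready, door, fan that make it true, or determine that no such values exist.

pump = True, fog = True, light = True, armed = False, safe = True, open = False, ready = True, door = False, fan = False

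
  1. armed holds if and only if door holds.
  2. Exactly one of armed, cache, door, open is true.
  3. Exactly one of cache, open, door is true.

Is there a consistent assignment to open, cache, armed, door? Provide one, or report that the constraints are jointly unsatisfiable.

open: True, cache: False, armed: False, door: False

  (1) armed=F, door=F — same ✓
  (2) {armed, cache, door, open}: 1 true — exactly one ✓
  (3) {cache, open, door}: 1 true — exactly one ✓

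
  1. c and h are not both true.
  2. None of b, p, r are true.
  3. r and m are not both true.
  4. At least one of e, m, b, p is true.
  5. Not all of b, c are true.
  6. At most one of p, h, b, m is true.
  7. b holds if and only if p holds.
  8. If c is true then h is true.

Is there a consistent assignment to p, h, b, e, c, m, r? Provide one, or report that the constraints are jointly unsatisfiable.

p: False, h: False, b: False, e: True, c: False, m: False, r: False

  (1) c=F, h=F — not both ✓
  (2) {b, p, r}: 0 true — none ✓
  (3) r=F, m=F — not both ✓
  (4) {e, m, b, p}: 1 true — at least one ✓
  (5) {b, c}: 0/2 true — not all ✓
  (6) {p, h, b, m}: 0 true — at most one ✓
  (7) b=F, p=F — same ✓
  (8) c=F ⇒ h: vacuous ✓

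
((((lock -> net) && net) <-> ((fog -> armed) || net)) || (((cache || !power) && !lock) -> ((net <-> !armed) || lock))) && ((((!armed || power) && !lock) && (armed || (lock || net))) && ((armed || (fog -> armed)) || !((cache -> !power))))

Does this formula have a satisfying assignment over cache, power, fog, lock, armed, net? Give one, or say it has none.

cache = False, power = True, fog = True, lock = False, armed = True, net = True

  (((lock -> net) && net) <-> ((fog -> armed) || net)) || (((cache || !power) && !lock) -> ((net <-> !armed) || lock)) = True
    ((lock -> net) && net) <-> ((fog -> armed) || net) = True
      (lock -> net) && net = True
        lock -> net = True
      (fog -> armed) || net = True
        fog -> armed = True
    ((cache || !power) && !lock) -> ((net <-> !armed) || lock) = True
      (cache || !power) && !lock = False
        cache || !power = False
          !power = False
        !lock = True
      (net <-> !armed) || lock = False
        net <-> !armed = False
          !armed = False
  (((!armed || power) && !lock) && (armed || (lock || net))) && ((armed || (fog -> armed)) || !((cache -> !power))) = True
    ((!armed || power) && !lock) && (armed || (lock || net)) = True
      (!armed || power) && !lock = True
        !armed || power = True
          !armed = False
        !lock = True
      armed || (lock || net) = True
        lock || net = True
    (armed || (fog -> armed)) || !((cache -> !power)) = True
      armed || (fog -> armed) = True
        fog -> armed = True
      !((cache -> !power)) = False
        cache -> !power = True
          !power = False
Both conjuncts True, so the formula holds.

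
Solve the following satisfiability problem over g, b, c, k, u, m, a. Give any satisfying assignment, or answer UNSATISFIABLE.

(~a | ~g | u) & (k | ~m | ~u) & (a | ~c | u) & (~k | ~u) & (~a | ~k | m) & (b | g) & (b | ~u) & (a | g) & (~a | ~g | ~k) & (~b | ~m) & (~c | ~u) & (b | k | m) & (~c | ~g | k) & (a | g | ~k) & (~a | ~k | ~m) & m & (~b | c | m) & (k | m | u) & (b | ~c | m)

Unit clause (m) forces m = True.
In (~b | ~m) only ~b is left, so b = False.
In (b | g) only g is left, so g = True.
In (b | ~u) only ~u is left, so u = False.
In (~a | ~g | u) only ~a is left, so a = False.
In (a | ~c | u) only ~c is left, so c = False.
Set k = True.
All clauses satisfied.

g = True; b = False; c = False; k = True; u = False; m = True; a = False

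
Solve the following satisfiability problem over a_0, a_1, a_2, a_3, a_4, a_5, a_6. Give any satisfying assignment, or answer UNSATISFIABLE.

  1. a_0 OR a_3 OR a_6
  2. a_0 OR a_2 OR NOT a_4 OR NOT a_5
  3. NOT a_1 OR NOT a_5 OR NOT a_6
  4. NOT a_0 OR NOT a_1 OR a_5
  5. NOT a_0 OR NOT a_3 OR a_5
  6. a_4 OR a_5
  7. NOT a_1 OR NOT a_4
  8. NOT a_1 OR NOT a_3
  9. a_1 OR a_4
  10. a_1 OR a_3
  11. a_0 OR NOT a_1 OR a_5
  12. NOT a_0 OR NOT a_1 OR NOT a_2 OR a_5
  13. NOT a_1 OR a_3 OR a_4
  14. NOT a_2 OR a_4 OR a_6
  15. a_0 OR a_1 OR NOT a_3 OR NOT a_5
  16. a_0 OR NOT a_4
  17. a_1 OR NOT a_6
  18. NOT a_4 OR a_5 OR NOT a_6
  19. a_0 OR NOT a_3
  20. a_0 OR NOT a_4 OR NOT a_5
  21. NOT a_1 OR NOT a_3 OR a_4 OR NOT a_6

a_0: True, a_1: False, a_2: False, a_3: True, a_4: True, a_5: True, a_6: False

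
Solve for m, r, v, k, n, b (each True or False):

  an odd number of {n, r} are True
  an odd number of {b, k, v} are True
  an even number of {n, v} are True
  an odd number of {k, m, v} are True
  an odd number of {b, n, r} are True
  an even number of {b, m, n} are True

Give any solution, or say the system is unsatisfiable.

m = False, r = True, v = False, k = True, n = False, b = False

{n, r}: 1 true → odd ✓
{b, k, v}: 1 true → odd ✓
{n, v}: 0 true → even ✓
{k, m, v}: 1 true → odd ✓
{b, n, r}: 1 true → odd ✓
{b, m, n}: 0 true → even ✓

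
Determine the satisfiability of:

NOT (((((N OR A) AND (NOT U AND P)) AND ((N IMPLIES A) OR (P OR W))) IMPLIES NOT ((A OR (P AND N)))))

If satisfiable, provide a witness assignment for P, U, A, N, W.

P=T, U=F, A=T, N=F, W=T

  NOT (((((N OR A) AND (NOT U AND P)) AND ((N IMPLIES A) OR (P OR W))) IMPLIES NOT ((A OR (P AND N))))) = True
    (((N OR A) AND (NOT U AND P)) AND ((N IMPLIES A) OR (P OR W))) IMPLIES NOT ((A OR (P AND N))) = False
      ((N OR A) AND (NOT U AND P)) AND ((N IMPLIES A) OR (P OR W)) = True
        (N OR A) AND (NOT U AND P) = True
          N OR A = True
          NOT U AND P = True
            NOT U = True
        (N IMPLIES A) OR (P OR W) = True
          N IMPLIES A = True
          P OR W = True
      NOT ((A OR (P AND N))) = False
        A OR (P AND N) = True
          P AND N = False
The formula evaluates to True.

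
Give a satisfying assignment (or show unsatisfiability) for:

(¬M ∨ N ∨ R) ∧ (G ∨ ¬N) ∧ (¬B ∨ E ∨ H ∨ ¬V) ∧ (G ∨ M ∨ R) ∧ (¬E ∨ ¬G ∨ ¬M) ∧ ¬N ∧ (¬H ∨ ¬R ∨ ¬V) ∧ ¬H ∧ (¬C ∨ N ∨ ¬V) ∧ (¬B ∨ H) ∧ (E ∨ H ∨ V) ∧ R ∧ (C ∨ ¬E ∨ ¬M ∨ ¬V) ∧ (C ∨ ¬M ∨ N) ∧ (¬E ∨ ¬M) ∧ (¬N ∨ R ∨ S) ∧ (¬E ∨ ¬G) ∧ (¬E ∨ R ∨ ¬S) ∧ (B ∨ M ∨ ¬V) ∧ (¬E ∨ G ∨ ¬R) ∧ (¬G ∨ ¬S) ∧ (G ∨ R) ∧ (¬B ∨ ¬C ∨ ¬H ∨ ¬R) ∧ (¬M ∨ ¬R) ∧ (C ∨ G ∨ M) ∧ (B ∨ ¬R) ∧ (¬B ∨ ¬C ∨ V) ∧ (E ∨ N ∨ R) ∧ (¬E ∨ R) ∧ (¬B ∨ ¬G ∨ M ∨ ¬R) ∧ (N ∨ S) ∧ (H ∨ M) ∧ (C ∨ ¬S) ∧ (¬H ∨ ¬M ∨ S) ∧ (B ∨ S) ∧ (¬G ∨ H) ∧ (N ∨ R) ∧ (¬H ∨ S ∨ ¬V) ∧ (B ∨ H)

Case N = True:
  Clause (¬N) is falsified — contradiction.
Case N = False:
  (¬H) forces H = False.
  (¬B ∨ H) forces B = False.
  Clause (B ∨ H) is falsified — contradiction.
Both cases fail, so the formula is unsatisfiable.

UNSATISFIABLE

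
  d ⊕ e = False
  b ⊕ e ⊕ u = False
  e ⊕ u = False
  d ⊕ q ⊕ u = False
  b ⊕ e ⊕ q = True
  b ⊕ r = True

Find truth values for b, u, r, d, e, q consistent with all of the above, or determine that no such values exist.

b=F, u=T, r=T, d=T, e=T, q=F

d ⊕ e = T ⊕ T = False ✓
b ⊕ e ⊕ u = F ⊕ T ⊕ T = False ✓
e ⊕ u = T ⊕ T = False ✓
d ⊕ q ⊕ u = T ⊕ F ⊕ T = False ✓
b ⊕ e ⊕ q = F ⊕ T ⊕ F = True ✓
b ⊕ r = F ⊕ T = True ✓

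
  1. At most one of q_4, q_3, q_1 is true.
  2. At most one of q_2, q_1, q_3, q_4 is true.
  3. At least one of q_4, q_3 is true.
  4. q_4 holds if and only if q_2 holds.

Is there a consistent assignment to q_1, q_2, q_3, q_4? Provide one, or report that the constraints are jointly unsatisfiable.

q_1 = False, q_2 = False, q_3 = True, q_4 = False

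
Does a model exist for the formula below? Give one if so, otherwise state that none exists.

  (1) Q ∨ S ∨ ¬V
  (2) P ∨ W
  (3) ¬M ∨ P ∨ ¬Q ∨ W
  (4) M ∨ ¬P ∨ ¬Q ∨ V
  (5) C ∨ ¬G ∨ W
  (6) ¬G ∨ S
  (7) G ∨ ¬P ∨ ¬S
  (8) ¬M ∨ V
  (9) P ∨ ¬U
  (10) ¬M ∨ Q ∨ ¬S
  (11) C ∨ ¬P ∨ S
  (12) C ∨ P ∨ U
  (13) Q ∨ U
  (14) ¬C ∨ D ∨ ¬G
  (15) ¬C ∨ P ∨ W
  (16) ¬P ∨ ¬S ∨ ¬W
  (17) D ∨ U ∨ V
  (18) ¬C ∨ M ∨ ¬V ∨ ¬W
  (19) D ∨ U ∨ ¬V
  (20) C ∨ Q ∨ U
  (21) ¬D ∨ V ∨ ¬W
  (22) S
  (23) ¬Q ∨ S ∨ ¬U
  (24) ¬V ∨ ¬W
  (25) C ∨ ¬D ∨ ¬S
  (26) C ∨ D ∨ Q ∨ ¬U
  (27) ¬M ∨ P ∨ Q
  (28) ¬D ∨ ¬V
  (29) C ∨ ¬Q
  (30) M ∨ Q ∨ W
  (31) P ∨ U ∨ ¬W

Case P = True:
  (S) forces S = True.
  (G ∨ ¬P ∨ ¬S) forces G = True.
  (¬P ∨ ¬S ∨ ¬W) forces W = False.
  (C ∨ ¬G ∨ W) forces C = True.
  (¬C ∨ D ∨ ¬G) forces D = True.
  (¬D ∨ ¬V) forces V = False.
  (¬M ∨ V) forces M = False.
  (M ∨ ¬P ∨ ¬Q ∨ V) forces Q = False.
  Clause (M ∨ Q ∨ W) is falsified — contradiction.
Case P = False:
  (P ∨ W) forces W = True.
  (P ∨ ¬U) forces U = False.
  Clause (P ∨ U ∨ ¬W) is falsified — contradiction.
Both cases fail, so the formula is unsatisfiable.

Unsatisfiable — no assignment works.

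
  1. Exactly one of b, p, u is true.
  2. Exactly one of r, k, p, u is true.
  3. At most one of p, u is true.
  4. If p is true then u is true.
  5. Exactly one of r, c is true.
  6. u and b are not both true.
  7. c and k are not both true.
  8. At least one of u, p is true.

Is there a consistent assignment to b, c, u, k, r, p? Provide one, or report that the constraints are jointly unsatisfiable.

b = False, c = True, u = True, k = False, r = False, p = False

  (1) {b, p, u}: 1 true — exactly one ✓
  (2) {r, k, p, u}: 1 true — exactly one ✓
  (3) {p, u}: 1 true — at most one ✓
  (4) p=F ⇒ u: vacuous ✓
  (5) {r, c}: 1 true — exactly one ✓
  (6) u=T, b=F — not both ✓
  (7) c=T, k=F — not both ✓
  (8) {u, p}: 1 true — at least one ✓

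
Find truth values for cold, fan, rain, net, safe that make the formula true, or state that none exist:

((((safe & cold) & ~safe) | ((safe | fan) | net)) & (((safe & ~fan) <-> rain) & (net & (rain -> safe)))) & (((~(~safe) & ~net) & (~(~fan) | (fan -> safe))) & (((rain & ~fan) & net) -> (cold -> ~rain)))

UNSATISFIABLE

Case net = True: the conjunct ~net is False.
Case net = False: the conjunct net is False.
Both cases fail — unsatisfiable.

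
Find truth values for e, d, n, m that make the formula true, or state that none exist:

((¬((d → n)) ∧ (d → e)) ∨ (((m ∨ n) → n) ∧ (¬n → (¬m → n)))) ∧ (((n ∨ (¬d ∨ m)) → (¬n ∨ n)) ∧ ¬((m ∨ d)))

e = False, d = False, n = True, m = False

  (¬((d → n)) ∧ (d → e)) ∨ (((m ∨ n) → n) ∧ (¬n → (¬m → n))) = True
    ¬((d → n)) ∧ (d → e) = False
      ¬((d → n)) = False
        d → n = True
      d → e = True
    ((m ∨ n) → n) ∧ (¬n → (¬m → n)) = True
      (m ∨ n) → n = True
        m ∨ n = True
      ¬n → (¬m → n) = True
        ¬n = False
        ¬m → n = True
          ¬m = True
  ((n ∨ (¬d ∨ m)) → (¬n ∨ n)) ∧ ¬((m ∨ d)) = True
    (n ∨ (¬d ∨ m)) → (¬n ∨ n) = True
      n ∨ (¬d ∨ m) = True
        ¬d ∨ m = True
          ¬d = True
      ¬n ∨ n = True
        ¬n = False
    ¬((m ∨ d)) = True
      m ∨ d = False
Both conjuncts True, so the formula holds.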